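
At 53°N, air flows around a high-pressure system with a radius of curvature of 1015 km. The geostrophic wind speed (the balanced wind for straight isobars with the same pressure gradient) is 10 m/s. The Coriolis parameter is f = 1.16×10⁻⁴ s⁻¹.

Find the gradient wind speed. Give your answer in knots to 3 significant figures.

Around a high, pressure-gradient force acts outward with centrifugal, so Coriolis balances both:
fV = (1/ρ)|∂P/∂n| + V²/R  →  V² − fR·V + fR·V_g = 0
With fR = 1.16×10⁻⁴ × 1015×10³ m = 118 m/s:
V = [fR − √((fR)² − 4 fR V_g)]/2 = [118 − √(118² − 4×118×10)]/2 = 11 m/s
Supergeostrophic (V > V_g = 10 m/s), as expected around a high.
Converting: 11 m/s × 1.944 = 21.4 knots

21.4 knots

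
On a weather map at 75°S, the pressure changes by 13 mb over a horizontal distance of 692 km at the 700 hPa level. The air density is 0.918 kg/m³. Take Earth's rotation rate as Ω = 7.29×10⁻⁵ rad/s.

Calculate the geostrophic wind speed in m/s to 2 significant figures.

15 m/s

Coriolis parameter at 75°S:
f = 2Ω sin φ = 2 × 7.29×10⁻⁵ × sin 75° = 1.41×10⁻⁴ s⁻¹
Pressure gradient: |∂P/∂n| = 1300 Pa / 692000 m = 1.88×10⁻³ Pa/m
Geostrophic balance (pressure-gradient force = Coriolis force):
V_g = (1/(fρ)) |∂P/∂n| = 1.88×10⁻³ / (1.41×10⁻⁴ × 0.918) = 14.5 m/s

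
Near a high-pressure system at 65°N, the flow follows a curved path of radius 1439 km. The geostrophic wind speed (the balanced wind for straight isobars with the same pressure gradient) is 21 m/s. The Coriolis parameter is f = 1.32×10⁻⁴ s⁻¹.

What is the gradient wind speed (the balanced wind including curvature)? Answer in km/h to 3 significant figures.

Around a high, pressure-gradient force acts outward with centrifugal, so Coriolis balances both:
fV = (1/ρ)|∂P/∂n| + V²/R  →  V² − fR·V + fR·V_g = 0
With fR = 1.32×10⁻⁴ × 1439×10³ m = 190 m/s:
V = [fR − √((fR)² − 4 fR V_g)]/2 = [190 − √(190² − 4×190×21)]/2 = 24 m/s
Supergeostrophic (V > V_g = 21 m/s), as expected around a high.
Converting: 24 m/s × 3.6 = 86.6 km/h

86.6 km/h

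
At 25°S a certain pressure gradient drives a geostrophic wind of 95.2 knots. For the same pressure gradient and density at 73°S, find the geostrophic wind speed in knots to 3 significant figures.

With the same pressure gradient and density, V_g ∝ 1/f ∝ 1/sin φ.
V₂ = V₁ · sin φ₁ / sin φ₂ = 95.2 × sin 25° / sin 73°
V₂ = 95.2 × 0.4226/0.9563 = 42.1 knots

42.1 knots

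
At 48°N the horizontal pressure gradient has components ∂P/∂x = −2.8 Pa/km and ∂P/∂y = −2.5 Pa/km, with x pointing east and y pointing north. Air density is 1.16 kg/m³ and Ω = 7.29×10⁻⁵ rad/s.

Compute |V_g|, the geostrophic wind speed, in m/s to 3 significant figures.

Coriolis parameter at 48°N:
f = 2Ω sin φ = 2 × 7.29×10⁻⁵ × sin 48° = 1.08×10⁻⁴ s⁻¹
Component geostrophic relations (x east, y north):
u_g = −(1/(fρ)) ∂P/∂y,  v_g = (1/(fρ)) ∂P/∂x
u_g = −(−2.5×10⁻³)/(1.08×10⁻⁴ × 1.16) = 19.9 m/s;  v_g = (−2.8×10⁻³)/(1.08×10⁻⁴ × 1.16) = −22.3 m/s
|V_g| = √(u_g² + v_g²) = 29.9 m/s

29.9 m/s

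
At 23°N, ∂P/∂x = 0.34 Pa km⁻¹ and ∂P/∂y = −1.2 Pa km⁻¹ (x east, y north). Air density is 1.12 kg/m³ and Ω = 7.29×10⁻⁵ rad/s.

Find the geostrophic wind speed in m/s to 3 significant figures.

19.5 m/s

Coriolis parameter at 23°N:
f = 2Ω sin φ = 2 × 7.29×10⁻⁵ × sin 23° = 5.70×10⁻⁵ s⁻¹
Component geostrophic relations (x east, y north):
u_g = −(1/(fρ)) ∂P/∂y,  v_g = (1/(fρ)) ∂P/∂x
u_g = −(−1.2×10⁻³)/(5.70×10⁻⁵ × 1.12) = 18.8 m/s;  v_g = (0.34×10⁻³)/(5.70×10⁻⁵ × 1.12) = 5.33 m/s
|V_g| = √(u_g² + v_g²) = 19.5 m/s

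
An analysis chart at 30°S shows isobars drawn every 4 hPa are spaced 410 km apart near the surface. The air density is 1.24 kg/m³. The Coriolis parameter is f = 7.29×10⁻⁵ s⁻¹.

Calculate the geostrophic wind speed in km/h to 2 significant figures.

39 km/h

Pressure gradient: |∂P/∂n| = 400 Pa / 410000 m = 9.76×10⁻⁴ Pa/m
Geostrophic balance (pressure-gradient force = Coriolis force):
V_g = (1/(fρ)) |∂P/∂n| = 9.76×10⁻⁴ / (7.29×10⁻⁵ × 1.24) = 10.8 m/s
Converting: 10.8 m/s × 3.6 = 39 km/h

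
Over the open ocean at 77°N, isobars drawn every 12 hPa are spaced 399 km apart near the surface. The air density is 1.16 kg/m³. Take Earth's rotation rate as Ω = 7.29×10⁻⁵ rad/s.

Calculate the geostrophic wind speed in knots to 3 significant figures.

35.5 knots

Coriolis parameter at 77°N:
f = 2Ω sin φ = 2 × 7.29×10⁻⁵ × sin 77° = 1.42×10⁻⁴ s⁻¹
Pressure gradient: |∂P/∂n| = 1200 Pa / 399000 m = 3.01×10⁻³ Pa/m
Geostrophic balance (pressure-gradient force = Coriolis force):
V_g = (1/(fρ)) |∂P/∂n| = 3.01×10⁻³ / (1.42×10⁻⁴ × 1.16) = 18.3 m/s
Converting: 18.3 m/s × 1.944 = 35.5 knots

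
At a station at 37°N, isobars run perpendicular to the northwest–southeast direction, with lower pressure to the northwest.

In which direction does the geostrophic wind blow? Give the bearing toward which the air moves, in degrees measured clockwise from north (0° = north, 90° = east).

The pressure-gradient force points toward the northwest (bearing 315°).
Geostrophic balance: in the Northern Hemisphere the Coriolis force deflects motion to the right, so the geostrophic wind blows 90° to the right of the pressure-gradient force (low pressure on the left).
Rotating 315° by 90° clockwise gives 045° — the wind blows toward the northeast.

045°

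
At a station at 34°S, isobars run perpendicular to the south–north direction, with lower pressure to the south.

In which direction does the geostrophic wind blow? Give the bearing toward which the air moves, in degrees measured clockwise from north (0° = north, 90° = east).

090°

The pressure-gradient force points toward the south (bearing 180°).
Geostrophic balance: in the Southern Hemisphere the Coriolis force deflects motion to the left, so the geostrophic wind blows 90° to the left of the pressure-gradient force (low pressure on the right).
Rotating 180° by 90° counterclockwise gives 090° — the wind blows toward the east.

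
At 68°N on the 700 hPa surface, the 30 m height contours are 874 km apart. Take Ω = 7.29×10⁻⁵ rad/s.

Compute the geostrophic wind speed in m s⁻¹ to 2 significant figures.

Coriolis parameter at 68°N:
f = 2Ω sin φ = 2 × 7.29×10⁻⁵ × sin 68° = 1.35×10⁻⁴ s⁻¹
Height gradient: |∂Z/∂n| = 30 m / 874000 m = 3.43×10⁻⁵
On a pressure surface, geostrophic balance gives V_g = (g/f)|∂Z/∂n|:
V_g = 9.81 × 3.43×10⁻⁵ / 1.35×10⁻⁴ = 2.49 m/s

2.5 m s⁻¹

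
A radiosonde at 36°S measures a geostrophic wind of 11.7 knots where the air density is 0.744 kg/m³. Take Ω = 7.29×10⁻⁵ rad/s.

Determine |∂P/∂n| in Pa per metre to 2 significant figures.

Coriolis parameter at 36°S:
f = 2Ω sin φ = 2 × 7.29×10⁻⁵ × sin 36° = 8.57×10⁻⁵ s⁻¹
Wind speed in SI: 11.7 knots = 6.02 m/s
Geostrophic balance rearranged: |∂P/∂n| = f ρ V_g
|∂P/∂n| = 8.57×10⁻⁵ × 0.744 × 6.02 = 3.84×10⁻⁴ Pa/m

3.8×10⁻⁴ Pa/m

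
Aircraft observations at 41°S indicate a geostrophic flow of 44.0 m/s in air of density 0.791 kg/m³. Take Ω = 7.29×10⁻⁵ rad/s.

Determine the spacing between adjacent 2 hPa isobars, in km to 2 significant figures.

60 km

Coriolis parameter at 41°S:
f = 2Ω sin φ = 2 × 7.29×10⁻⁵ × sin 41° = 9.57×10⁻⁵ s⁻¹
Geostrophic balance rearranged: |∂P/∂n| = f ρ V_g
|∂P/∂n| = 9.57×10⁻⁵ × 0.791 × 44.0 = 3.33×10⁻³ Pa/m
Isobar spacing: Δn = ΔP/|∂P/∂n| = 200 Pa / 3.33×10⁻³ Pa/m = 60076 m ≈ 60 km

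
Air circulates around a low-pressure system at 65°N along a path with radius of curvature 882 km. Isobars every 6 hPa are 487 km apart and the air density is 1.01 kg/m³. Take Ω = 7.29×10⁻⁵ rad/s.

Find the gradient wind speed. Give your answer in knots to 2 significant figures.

17 knots

Coriolis parameter at 65°N:
f = 2Ω sin φ = 2 × 7.29×10⁻⁵ × sin 65° = 1.32×10⁻⁴ s⁻¹
Pressure gradient: |∂P/∂n| = 600 Pa / 487000 m = 1.23×10⁻³ Pa/m
Geostrophic speed: V_g = |∂P/∂n|/(fρ) = 1.23×10⁻³/(1.32×10⁻⁴ × 1.01) = 9.23 m/s
Around a low, centrifugal force acts outward with Coriolis, so pressure-gradient force balances both:
(1/ρ)|∂P/∂n| = fV + V²/R  →  V² + fR·V − fR·V_g = 0
With fR = 1.32×10⁻⁴ × 882×10³ m = 117 m/s:
V = [−fR + √((fR)² + 4 fR V_g)]/2 = [−117 + √(117² + 4×117×9.23)]/2 = 8.6 m/s
Subgeostrophic (V < V_g = 9.23 m/s), as expected around a low.
Converting: 8.6 m/s × 1.944 = 17 knots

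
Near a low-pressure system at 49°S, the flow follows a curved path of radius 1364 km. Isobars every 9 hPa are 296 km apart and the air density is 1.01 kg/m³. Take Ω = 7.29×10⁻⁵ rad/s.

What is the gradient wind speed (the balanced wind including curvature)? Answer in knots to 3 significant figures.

45.9 knots

Coriolis parameter at 49°S:
f = 2Ω sin φ = 2 × 7.29×10⁻⁵ × sin 49° = 1.10×10⁻⁴ s⁻¹
Pressure gradient: |∂P/∂n| = 900 Pa / 296000 m = 3.04×10⁻³ Pa/m
Geostrophic speed: V_g = |∂P/∂n|/(fρ) = 3.04×10⁻³/(1.10×10⁻⁴ × 1.01) = 27.4 m/s
Around a low, centrifugal force acts outward with Coriolis, so pressure-gradient force balances both:
(1/ρ)|∂P/∂n| = fV + V²/R  →  V² + fR·V − fR·V_g = 0
With fR = 1.10×10⁻⁴ × 1364×10³ m = 150 m/s:
V = [−fR + √((fR)² + 4 fR V_g)]/2 = [−150 + √(150² + 4×150×27.4)]/2 = 23.6 m/s
Subgeostrophic (V < V_g = 27.4 m/s), as expected around a low.
Converting: 23.6 m/s × 1.944 = 45.9 knots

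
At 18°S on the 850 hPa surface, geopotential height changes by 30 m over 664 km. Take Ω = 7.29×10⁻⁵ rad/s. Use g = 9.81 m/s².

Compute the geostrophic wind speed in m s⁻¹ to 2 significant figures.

Coriolis parameter at 18°S:
f = 2Ω sin φ = 2 × 7.29×10⁻⁵ × sin 18° = 4.51×10⁻⁵ s⁻¹
Height gradient: |∂Z/∂n| = 30 m / 664000 m = 4.52×10⁻⁵
On a pressure surface, geostrophic balance gives V_g = (g/f)|∂Z/∂n|:
V_g = 9.81 × 4.52×10⁻⁵ / 4.51×10⁻⁵ = 9.84 m/s

9.8 m s⁻¹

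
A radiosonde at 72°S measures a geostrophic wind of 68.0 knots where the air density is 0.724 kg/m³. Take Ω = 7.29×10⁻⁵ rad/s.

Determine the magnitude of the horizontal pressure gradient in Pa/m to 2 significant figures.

Coriolis parameter at 72°S:
f = 2Ω sin φ = 2 × 7.29×10⁻⁵ × sin 72° = 1.39×10⁻⁴ s⁻¹
Wind speed in SI: 68.0 knots = 35.0 m/s
Geostrophic balance rearranged: |∂P/∂n| = f ρ V_g
|∂P/∂n| = 1.39×10⁻⁴ × 0.724 × 35.0 = 3.51×10⁻³ Pa/m

3.5×10⁻³ Pa/m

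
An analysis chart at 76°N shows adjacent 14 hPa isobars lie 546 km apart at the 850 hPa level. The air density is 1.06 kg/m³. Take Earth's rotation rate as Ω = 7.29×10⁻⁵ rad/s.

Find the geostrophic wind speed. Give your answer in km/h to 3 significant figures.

Coriolis parameter at 76°N:
f = 2Ω sin φ = 2 × 7.29×10⁻⁵ × sin 76° = 1.41×10⁻⁴ s⁻¹
Pressure gradient: |∂P/∂n| = 1400 Pa / 546000 m = 2.56×10⁻³ Pa/m
Geostrophic balance (pressure-gradient force = Coriolis force):
V_g = (1/(fρ)) |∂P/∂n| = 2.56×10⁻³ / (1.41×10⁻⁴ × 1.06) = 17.1 m/s
Converting: 17.1 m/s × 3.6 = 61.6 km/h

61.6 km/h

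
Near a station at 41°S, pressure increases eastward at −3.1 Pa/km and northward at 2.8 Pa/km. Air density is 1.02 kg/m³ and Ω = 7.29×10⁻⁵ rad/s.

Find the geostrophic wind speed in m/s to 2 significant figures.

43 m/s

Coriolis parameter at 41°S:
f = 2Ω sin φ = 2 × 7.29×10⁻⁵ × sin 41° = 9.57×10⁻⁵ s⁻¹
In the Southern Hemisphere f is negative: f = −9.57×10⁻⁵ s⁻¹.
Component geostrophic relations (x east, y north):
u_g = −(1/(fρ)) ∂P/∂y,  v_g = (1/(fρ)) ∂P/∂x
u_g = −(2.8×10⁻³)/(−9.57×10⁻⁵ × 1.02) = 28.7 m/s;  v_g = (−3.1×10⁻³)/(−9.57×10⁻⁵ × 1.02) = 31.8 m/s
|V_g| = √(u_g² + v_g²) = 42.8 m/s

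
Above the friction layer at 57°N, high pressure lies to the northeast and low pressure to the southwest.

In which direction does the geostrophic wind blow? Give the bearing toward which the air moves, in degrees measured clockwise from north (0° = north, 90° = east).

The pressure-gradient force points toward the southwest (bearing 225°).
Geostrophic balance: in the Northern Hemisphere the Coriolis force deflects motion to the right, so the geostrophic wind blows 90° to the right of the pressure-gradient force (low pressure on the left).
Rotating 225° by 90° clockwise gives 315° — the wind blows toward the northwest.

315°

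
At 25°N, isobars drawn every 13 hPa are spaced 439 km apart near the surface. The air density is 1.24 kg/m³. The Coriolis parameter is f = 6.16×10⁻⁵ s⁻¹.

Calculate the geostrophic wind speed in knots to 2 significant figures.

Pressure gradient: |∂P/∂n| = 1300 Pa / 439000 m = 2.96×10⁻³ Pa/m
Geostrophic balance (pressure-gradient force = Coriolis force):
V_g = (1/(fρ)) |∂P/∂n| = 2.96×10⁻³ / (6.16×10⁻⁵ × 1.24) = 38.8 m/s
Converting: 38.8 m/s × 1.944 = 75 knots

75 knots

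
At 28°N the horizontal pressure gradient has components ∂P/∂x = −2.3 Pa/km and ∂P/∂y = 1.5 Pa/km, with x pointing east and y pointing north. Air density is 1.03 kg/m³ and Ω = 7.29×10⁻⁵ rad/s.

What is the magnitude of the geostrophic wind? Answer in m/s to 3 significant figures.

Coriolis parameter at 28°N:
f = 2Ω sin φ = 2 × 7.29×10⁻⁵ × sin 28° = 6.84×10⁻⁵ s⁻¹
Component geostrophic relations (x east, y north):
u_g = −(1/(fρ)) ∂P/∂y,  v_g = (1/(fρ)) ∂P/∂x
u_g = −(1.5×10⁻³)/(6.84×10⁻⁵ × 1.03) = −21.3 m/s;  v_g = (−2.3×10⁻³)/(6.84×10⁻⁵ × 1.03) = −32.6 m/s
|V_g| = √(u_g² + v_g²) = 38.9 m/s

38.9 m/s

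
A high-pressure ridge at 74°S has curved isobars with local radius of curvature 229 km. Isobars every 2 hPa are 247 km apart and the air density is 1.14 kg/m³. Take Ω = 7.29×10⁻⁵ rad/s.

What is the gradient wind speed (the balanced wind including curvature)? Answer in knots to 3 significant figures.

12.3 knots

Coriolis parameter at 74°S:
f = 2Ω sin φ = 2 × 7.29×10⁻⁵ × sin 74° = 1.40×10⁻⁴ s⁻¹
Pressure gradient: |∂P/∂n| = 200 Pa / 247000 m = 8.10×10⁻⁴ Pa/m
Geostrophic speed: V_g = |∂P/∂n|/(fρ) = 8.10×10⁻⁴/(1.40×10⁻⁴ × 1.14) = 5.07 m/s
Around a high, pressure-gradient force acts outward with centrifugal, so Coriolis balances both:
fV = (1/ρ)|∂P/∂n| + V²/R  →  V² − fR·V + fR·V_g = 0
With fR = 1.40×10⁻⁴ × 229×10³ m = 32.1 m/s:
V = [fR − √((fR)² − 4 fR V_g)]/2 = [32.1 − √(32.1² − 4×32.1×5.07)]/2 = 6.31 m/s
Supergeostrophic (V > V_g = 5.07 m/s), as expected around a high.
Converting: 6.31 m/s × 1.944 = 12.3 knots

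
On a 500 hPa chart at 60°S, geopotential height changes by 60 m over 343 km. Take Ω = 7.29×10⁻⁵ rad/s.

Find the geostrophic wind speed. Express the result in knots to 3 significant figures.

26.4 knots

Coriolis parameter at 60°S:
f = 2Ω sin φ = 2 × 7.29×10⁻⁵ × sin 60° = 1.26×10⁻⁴ s⁻¹
Height gradient: |∂Z/∂n| = 60 m / 343000 m = 1.75×10⁻⁴
On a pressure surface, geostrophic balance gives V_g = (g/f)|∂Z/∂n|:
V_g = 9.81 × 1.75×10⁻⁴ / 1.26×10⁻⁴ = 13.6 m/s
Converting: 13.6 m/s × 1.944 = 26.4 knots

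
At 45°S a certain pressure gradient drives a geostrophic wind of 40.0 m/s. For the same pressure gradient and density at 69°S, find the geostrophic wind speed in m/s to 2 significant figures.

30 m/s

With the same pressure gradient and density, V_g ∝ 1/f ∝ 1/sin φ.
V₂ = V₁ · sin φ₁ / sin φ₂ = 40.0 × sin 45° / sin 69°
V₂ = 40.0 × 0.7071/0.9336 = 30 m/s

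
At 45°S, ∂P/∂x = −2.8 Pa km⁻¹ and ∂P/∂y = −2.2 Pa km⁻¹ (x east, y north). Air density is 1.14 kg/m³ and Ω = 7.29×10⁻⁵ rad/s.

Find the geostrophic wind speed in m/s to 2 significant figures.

Coriolis parameter at 45°S:
f = 2Ω sin φ = 2 × 7.29×10⁻⁵ × sin 45° = 1.03×10⁻⁴ s⁻¹
In the Southern Hemisphere f is negative: f = −1.03×10⁻⁴ s⁻¹.
Component geostrophic relations (x east, y north):
u_g = −(1/(fρ)) ∂P/∂y,  v_g = (1/(fρ)) ∂P/∂x
u_g = −(−2.2×10⁻³)/(−1.03×10⁻⁴ × 1.14) = −18.7 m/s;  v_g = (−2.8×10⁻³)/(−1.03×10⁻⁴ × 1.14) = 23.8 m/s
|V_g| = √(u_g² + v_g²) = 30.3 m/s

30 m/s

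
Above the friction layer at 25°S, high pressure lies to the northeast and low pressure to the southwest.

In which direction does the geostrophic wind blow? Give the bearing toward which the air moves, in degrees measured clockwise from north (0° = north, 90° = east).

135°

The pressure-gradient force points toward the southwest (bearing 225°).
Geostrophic balance: in the Southern Hemisphere the Coriolis force deflects motion to the left, so the geostrophic wind blows 90° to the left of the pressure-gradient force (low pressure on the right).
Rotating 225° by 90° counterclockwise gives 135° — the wind blows toward the southeast.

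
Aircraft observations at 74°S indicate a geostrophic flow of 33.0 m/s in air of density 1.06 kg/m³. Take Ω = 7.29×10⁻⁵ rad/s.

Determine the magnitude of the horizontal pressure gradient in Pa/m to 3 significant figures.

4.90×10⁻³ Pa/m

Coriolis parameter at 74°S:
f = 2Ω sin φ = 2 × 7.29×10⁻⁵ × sin 74° = 1.40×10⁻⁴ s⁻¹
Geostrophic balance rearranged: |∂P/∂n| = f ρ V_g
|∂P/∂n| = 1.40×10⁻⁴ × 1.06 × 33.0 = 4.90×10⁻³ Pa/m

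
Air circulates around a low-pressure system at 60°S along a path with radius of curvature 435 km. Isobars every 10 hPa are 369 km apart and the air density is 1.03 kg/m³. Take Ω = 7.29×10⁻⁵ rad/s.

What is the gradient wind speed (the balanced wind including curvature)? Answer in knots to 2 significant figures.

31 knots

Coriolis parameter at 60°S:
f = 2Ω sin φ = 2 × 7.29×10⁻⁵ × sin 60° = 1.26×10⁻⁴ s⁻¹
Pressure gradient: |∂P/∂n| = 1000 Pa / 369000 m = 2.71×10⁻³ Pa/m
Geostrophic speed: V_g = |∂P/∂n|/(fρ) = 2.71×10⁻³/(1.26×10⁻⁴ × 1.03) = 20.8 m/s
Around a low, centrifugal force acts outward with Coriolis, so pressure-gradient force balances both:
(1/ρ)|∂P/∂n| = fV + V²/R  →  V² + fR·V − fR·V_g = 0
With fR = 1.26×10⁻⁴ × 435×10³ m = 54.9 m/s:
V = [−fR + √((fR)² + 4 fR V_g)]/2 = [−54.9 + √(54.9² + 4×54.9×20.8)]/2 = 16.1 m/s
Subgeostrophic (V < V_g = 20.8 m/s), as expected around a low.
Converting: 16.1 m/s × 1.944 = 31 knots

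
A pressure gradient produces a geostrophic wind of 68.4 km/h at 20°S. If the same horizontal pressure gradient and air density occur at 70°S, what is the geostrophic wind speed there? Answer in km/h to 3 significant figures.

With the same pressure gradient and density, V_g ∝ 1/f ∝ 1/sin φ.
V₂ = V₁ · sin φ₁ / sin φ₂ = 68.4 × sin 20° / sin 70°
V₂ = 68.4 × 0.3420/0.9397 = 24.9 km/h

24.9 km/h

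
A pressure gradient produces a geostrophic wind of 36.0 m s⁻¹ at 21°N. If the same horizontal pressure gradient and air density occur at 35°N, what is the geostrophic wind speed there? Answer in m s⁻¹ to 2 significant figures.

With the same pressure gradient and density, V_g ∝ 1/f ∝ 1/sin φ.
V₂ = V₁ · sin φ₁ / sin φ₂ = 36.0 × sin 21° / sin 35°
V₂ = 36.0 × 0.3584/0.5736 = 22 m s⁻¹

22 m s⁻¹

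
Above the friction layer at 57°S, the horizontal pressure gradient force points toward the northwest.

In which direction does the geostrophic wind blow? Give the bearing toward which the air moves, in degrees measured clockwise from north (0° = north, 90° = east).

The pressure-gradient force points toward the northwest (bearing 315°).
Geostrophic balance: in the Southern Hemisphere the Coriolis force deflects motion to the left, so the geostrophic wind blows 90° to the left of the pressure-gradient force (low pressure on the right).
Rotating 315° by 90° counterclockwise gives 225° — the wind blows toward the southwest.

225°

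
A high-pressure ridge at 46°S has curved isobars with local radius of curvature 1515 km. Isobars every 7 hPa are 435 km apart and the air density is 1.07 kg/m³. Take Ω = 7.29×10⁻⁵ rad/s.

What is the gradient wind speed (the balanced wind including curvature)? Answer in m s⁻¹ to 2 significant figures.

16 m s⁻¹

Coriolis parameter at 46°S:
f = 2Ω sin φ = 2 × 7.29×10⁻⁵ × sin 46° = 1.05×10⁻⁴ s⁻¹
Pressure gradient: |∂P/∂n| = 700 Pa / 435000 m = 1.61×10⁻³ Pa/m
Geostrophic speed: V_g = |∂P/∂n|/(fρ) = 1.61×10⁻³/(1.05×10⁻⁴ × 1.07) = 14.3 m/s
Around a high, pressure-gradient force acts outward with centrifugal, so Coriolis balances both:
fV = (1/ρ)|∂P/∂n| + V²/R  →  V² − fR·V + fR·V_g = 0
With fR = 1.05×10⁻⁴ × 1515×10³ m = 159 m/s:
V = [fR − √((fR)² − 4 fR V_g)]/2 = [159 − √(159² − 4×159×14.3)]/2 = 15.9 m/s
Supergeostrophic (V > V_g = 14.3 m/s), as expected around a high.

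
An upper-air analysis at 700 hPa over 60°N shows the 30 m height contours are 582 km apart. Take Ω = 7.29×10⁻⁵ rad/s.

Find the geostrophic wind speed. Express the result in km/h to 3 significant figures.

14.4 km/h

Coriolis parameter at 60°N:
f = 2Ω sin φ = 2 × 7.29×10⁻⁵ × sin 60° = 1.26×10⁻⁴ s⁻¹
Height gradient: |∂Z/∂n| = 30 m / 582000 m = 5.15×10⁻⁵
On a pressure surface, geostrophic balance gives V_g = (g/f)|∂Z/∂n|:
V_g = 9.81 × 5.15×10⁻⁵ / 1.26×10⁻⁴ = 4.00 m/s
Converting: 4.00 m/s × 3.6 = 14.4 km/h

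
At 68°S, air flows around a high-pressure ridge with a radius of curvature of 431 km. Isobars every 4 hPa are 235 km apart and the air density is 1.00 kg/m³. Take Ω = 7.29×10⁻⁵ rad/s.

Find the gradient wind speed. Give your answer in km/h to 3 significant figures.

Coriolis parameter at 68°S:
f = 2Ω sin φ = 2 × 7.29×10⁻⁵ × sin 68° = 1.35×10⁻⁴ s⁻¹
Pressure gradient: |∂P/∂n| = 400 Pa / 235000 m = 1.70×10⁻³ Pa/m
Geostrophic speed: V_g = |∂P/∂n|/(fρ) = 1.70×10⁻³/(1.35×10⁻⁴ × 1.00) = 12.6 m/s
Around a high, pressure-gradient force acts outward with centrifugal, so Coriolis balances both:
fV = (1/ρ)|∂P/∂n| + V²/R  →  V² − fR·V + fR·V_g = 0
With fR = 1.35×10⁻⁴ × 431×10³ m = 58.3 m/s:
V = [fR − √((fR)² − 4 fR V_g)]/2 = [58.3 − √(58.3² − 4×58.3×12.6)]/2 = 18.4 m/s
Supergeostrophic (V > V_g = 12.6 m/s), as expected around a high.
Converting: 18.4 m/s × 3.6 = 66.3 km/h

66.3 km/h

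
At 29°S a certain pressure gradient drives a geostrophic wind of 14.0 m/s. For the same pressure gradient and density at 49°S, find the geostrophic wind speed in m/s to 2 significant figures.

With the same pressure gradient and density, V_g ∝ 1/f ∝ 1/sin φ.
V₂ = V₁ · sin φ₁ / sin φ₂ = 14.0 × sin 29° / sin 49°
V₂ = 14.0 × 0.4848/0.7547 = 9.0 m/s

9.0 m/s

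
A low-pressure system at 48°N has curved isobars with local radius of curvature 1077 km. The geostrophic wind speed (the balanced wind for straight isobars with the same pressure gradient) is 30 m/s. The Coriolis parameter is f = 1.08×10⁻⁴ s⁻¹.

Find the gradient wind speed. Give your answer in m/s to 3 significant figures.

24.7 m/s

Around a low, centrifugal force acts outward with Coriolis, so pressure-gradient force balances both:
(1/ρ)|∂P/∂n| = fV + V²/R  →  V² + fR·V − fR·V_g = 0
With fR = 1.08×10⁻⁴ × 1077×10³ m = 116 m/s:
V = [−fR + √((fR)² + 4 fR V_g)]/2 = [−116 + √(116² + 4×116×30)]/2 = 24.7 m/s
Subgeostrophic (V < V_g = 30 m/s), as expected around a low.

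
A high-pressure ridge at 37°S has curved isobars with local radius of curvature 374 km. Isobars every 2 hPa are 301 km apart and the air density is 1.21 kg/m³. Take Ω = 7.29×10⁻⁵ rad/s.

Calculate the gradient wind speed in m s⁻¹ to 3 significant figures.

8.42 m s⁻¹

Coriolis parameter at 37°S:
f = 2Ω sin φ = 2 × 7.29×10⁻⁵ × sin 37° = 8.77×10⁻⁵ s⁻¹
Pressure gradient: |∂P/∂n| = 200 Pa / 301000 m = 6.64×10⁻⁴ Pa/m
Geostrophic speed: V_g = |∂P/∂n|/(fρ) = 6.64×10⁻⁴/(8.77×10⁻⁵ × 1.21) = 6.26 m/s
Around a high, pressure-gradient force acts outward with centrifugal, so Coriolis balances both:
fV = (1/ρ)|∂P/∂n| + V²/R  →  V² − fR·V + fR·V_g = 0
With fR = 8.77×10⁻⁵ × 374×10³ m = 32.8 m/s:
V = [fR − √((fR)² − 4 fR V_g)]/2 = [32.8 − √(32.8² − 4×32.8×6.26)]/2 = 8.42 m/s
Supergeostrophic (V > V_g = 6.26 m/s), as expected around a high.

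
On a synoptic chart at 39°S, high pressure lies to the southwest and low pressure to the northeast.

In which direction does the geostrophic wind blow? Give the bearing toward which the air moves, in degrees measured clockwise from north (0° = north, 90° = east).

315°

The pressure-gradient force points toward the northeast (bearing 045°).
Geostrophic balance: in the Southern Hemisphere the Coriolis force deflects motion to the left, so the geostrophic wind blows 90° to the left of the pressure-gradient force (low pressure on the right).
Rotating 045° by 90° counterclockwise gives 315° — the wind blows toward the northwest.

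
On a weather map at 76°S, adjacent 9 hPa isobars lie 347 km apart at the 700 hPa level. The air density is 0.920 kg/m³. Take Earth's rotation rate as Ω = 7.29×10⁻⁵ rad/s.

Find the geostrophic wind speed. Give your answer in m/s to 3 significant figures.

19.9 m/s

Coriolis parameter at 76°S:
f = 2Ω sin φ = 2 × 7.29×10⁻⁵ × sin 76° = 1.41×10⁻⁴ s⁻¹
Pressure gradient: |∂P/∂n| = 900 Pa / 347000 m = 2.59×10⁻³ Pa/m
Geostrophic balance (pressure-gradient force = Coriolis force):
V_g = (1/(fρ)) |∂P/∂n| = 2.59×10⁻³ / (1.41×10⁻⁴ × 0.920) = 19.9 m/s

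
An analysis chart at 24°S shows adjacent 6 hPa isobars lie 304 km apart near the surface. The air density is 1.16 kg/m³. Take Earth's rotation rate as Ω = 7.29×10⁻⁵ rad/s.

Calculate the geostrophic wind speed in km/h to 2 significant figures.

100 km/h

Coriolis parameter at 24°S:
f = 2Ω sin φ = 2 × 7.29×10⁻⁵ × sin 24° = 5.93×10⁻⁵ s⁻¹
Pressure gradient: |∂P/∂n| = 600 Pa / 304000 m = 1.97×10⁻³ Pa/m
Geostrophic balance (pressure-gradient force = Coriolis force):
V_g = (1/(fρ)) |∂P/∂n| = 1.97×10⁻³ / (5.93×10⁻⁵ × 1.16) = 28.7 m/s
Converting: 28.7 m/s × 3.6 = 100 km/h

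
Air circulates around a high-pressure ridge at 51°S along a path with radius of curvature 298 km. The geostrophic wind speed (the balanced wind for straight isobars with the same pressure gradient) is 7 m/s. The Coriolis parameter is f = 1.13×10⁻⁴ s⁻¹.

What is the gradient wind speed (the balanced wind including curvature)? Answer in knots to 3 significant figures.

Around a high, pressure-gradient force acts outward with centrifugal, so Coriolis balances both:
fV = (1/ρ)|∂P/∂n| + V²/R  →  V² − fR·V + fR·V_g = 0
With fR = 1.13×10⁻⁴ × 298×10³ m = 33.7 m/s:
V = [fR − √((fR)² − 4 fR V_g)]/2 = [33.7 − √(33.7² − 4×33.7×7)]/2 = 9.93 m/s
Supergeostrophic (V > V_g = 7 m/s), as expected around a high.
Converting: 9.93 m/s × 1.944 = 19.3 knots

19.3 knots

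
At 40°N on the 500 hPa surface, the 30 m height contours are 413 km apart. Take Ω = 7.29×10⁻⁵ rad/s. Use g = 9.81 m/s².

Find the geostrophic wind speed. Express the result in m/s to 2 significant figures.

Coriolis parameter at 40°N:
f = 2Ω sin φ = 2 × 7.29×10⁻⁵ × sin 40° = 9.37×10⁻⁵ s⁻¹
Height gradient: |∂Z/∂n| = 30 m / 413000 m = 7.26×10⁻⁵
On a pressure surface, geostrophic balance gives V_g = (g/f)|∂Z/∂n|:
V_g = 9.81 × 7.26×10⁻⁵ / 9.37×10⁻⁵ = 7.60 m/s

7.6 m/s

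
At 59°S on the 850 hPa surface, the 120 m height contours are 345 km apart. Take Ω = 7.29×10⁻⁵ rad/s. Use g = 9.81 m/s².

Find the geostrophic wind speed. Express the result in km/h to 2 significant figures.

98 km/h

Coriolis parameter at 59°S:
f = 2Ω sin φ = 2 × 7.29×10⁻⁵ × sin 59° = 1.25×10⁻⁴ s⁻¹
Height gradient: |∂Z/∂n| = 120 m / 345000 m = 3.48×10⁻⁴
On a pressure surface, geostrophic balance gives V_g = (g/f)|∂Z/∂n|:
V_g = 9.81 × 3.48×10⁻⁴ / 1.25×10⁻⁴ = 27.3 m/s
Converting: 27.3 m/s × 3.6 = 98 km/h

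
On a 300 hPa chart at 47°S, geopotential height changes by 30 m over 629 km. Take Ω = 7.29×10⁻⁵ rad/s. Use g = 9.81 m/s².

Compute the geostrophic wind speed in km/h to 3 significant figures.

Coriolis parameter at 47°S:
f = 2Ω sin φ = 2 × 7.29×10⁻⁵ × sin 47° = 1.07×10⁻⁴ s⁻¹
Height gradient: |∂Z/∂n| = 30 m / 629000 m = 4.77×10⁻⁵
On a pressure surface, geostrophic balance gives V_g = (g/f)|∂Z/∂n|:
V_g = 9.81 × 4.77×10⁻⁵ / 1.07×10⁻⁴ = 4.39 m/s
Converting: 4.39 m/s × 3.6 = 15.8 km/h

15.8 km/h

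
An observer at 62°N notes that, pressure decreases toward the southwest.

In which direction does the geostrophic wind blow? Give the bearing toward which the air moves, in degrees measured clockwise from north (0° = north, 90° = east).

315°

The pressure-gradient force points toward the southwest (bearing 225°).
Geostrophic balance: in the Northern Hemisphere the Coriolis force deflects motion to the right, so the geostrophic wind blows 90° to the right of the pressure-gradient force (low pressure on the left).
Rotating 225° by 90° clockwise gives 315° — the wind blows toward the northwest.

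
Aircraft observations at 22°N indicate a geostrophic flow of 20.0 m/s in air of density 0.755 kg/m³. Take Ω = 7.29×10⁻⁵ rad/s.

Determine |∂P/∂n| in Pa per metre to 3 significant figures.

Coriolis parameter at 22°N:
f = 2Ω sin φ = 2 × 7.29×10⁻⁵ × sin 22° = 5.46×10⁻⁵ s⁻¹
Geostrophic balance rearranged: |∂P/∂n| = f ρ V_g
|∂P/∂n| = 5.46×10⁻⁵ × 0.755 × 20.0 = 8.25×10⁻⁴ Pa/m

8.25×10⁻⁴ Pa/m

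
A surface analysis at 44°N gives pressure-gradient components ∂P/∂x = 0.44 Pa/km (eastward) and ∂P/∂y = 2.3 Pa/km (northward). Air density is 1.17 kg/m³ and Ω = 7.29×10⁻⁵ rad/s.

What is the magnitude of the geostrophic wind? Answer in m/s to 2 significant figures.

20 m/s

Coriolis parameter at 44°N:
f = 2Ω sin φ = 2 × 7.29×10⁻⁵ × sin 44° = 1.01×10⁻⁴ s⁻¹
Component geostrophic relations (x east, y north):
u_g = −(1/(fρ)) ∂P/∂y,  v_g = (1/(fρ)) ∂P/∂x
u_g = −(2.3×10⁻³)/(1.01×10⁻⁴ × 1.17) = −19.4 m/s;  v_g = (0.44×10⁻³)/(1.01×10⁻⁴ × 1.17) = 3.71 m/s
|V_g| = √(u_g² + v_g²) = 19.8 m/s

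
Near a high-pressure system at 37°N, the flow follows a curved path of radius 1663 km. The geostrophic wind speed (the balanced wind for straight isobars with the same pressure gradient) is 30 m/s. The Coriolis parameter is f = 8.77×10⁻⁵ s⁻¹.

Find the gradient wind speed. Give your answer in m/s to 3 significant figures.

42.2 m/s

Around a high, pressure-gradient force acts outward with centrifugal, so Coriolis balances both:
fV = (1/ρ)|∂P/∂n| + V²/R  →  V² − fR·V + fR·V_g = 0
With fR = 8.77×10⁻⁵ × 1663×10³ m = 146 m/s:
V = [fR − √((fR)² − 4 fR V_g)]/2 = [146 − √(146² − 4×146×30)]/2 = 42.2 m/s
Supergeostrophic (V > V_g = 30 m/s), as expected around a high.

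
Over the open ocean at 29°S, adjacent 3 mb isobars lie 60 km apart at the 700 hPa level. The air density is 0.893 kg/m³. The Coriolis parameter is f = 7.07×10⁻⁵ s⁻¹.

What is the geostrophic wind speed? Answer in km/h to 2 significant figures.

290 km/h

Pressure gradient: |∂P/∂n| = 300 Pa / 60000 m = 5.00×10⁻³ Pa/m
Geostrophic balance (pressure-gradient force = Coriolis force):
V_g = (1/(fρ)) |∂P/∂n| = 5.00×10⁻³ / (7.07×10⁻⁵ × 0.893) = 79.2 m/s
Converting: 79.2 m/s × 3.6 = 290 km/h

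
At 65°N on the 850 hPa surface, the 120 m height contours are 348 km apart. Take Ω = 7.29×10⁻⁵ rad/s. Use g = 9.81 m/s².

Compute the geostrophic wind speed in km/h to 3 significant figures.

92.2 km/h

Coriolis parameter at 65°N:
f = 2Ω sin φ = 2 × 7.29×10⁻⁵ × sin 65° = 1.32×10⁻⁴ s⁻¹
Height gradient: |∂Z/∂n| = 120 m / 348000 m = 3.45×10⁻⁴
On a pressure surface, geostrophic balance gives V_g = (g/f)|∂Z/∂n|:
V_g = 9.81 × 3.45×10⁻⁴ / 1.32×10⁻⁴ = 25.6 m/s
Converting: 25.6 m/s × 3.6 = 92.2 km/h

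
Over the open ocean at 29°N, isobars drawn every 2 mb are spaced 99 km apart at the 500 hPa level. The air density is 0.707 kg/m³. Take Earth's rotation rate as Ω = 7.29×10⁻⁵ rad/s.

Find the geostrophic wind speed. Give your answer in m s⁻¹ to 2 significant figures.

Coriolis parameter at 29°N:
f = 2Ω sin φ = 2 × 7.29×10⁻⁵ × sin 29° = 7.07×10⁻⁵ s⁻¹
Pressure gradient: |∂P/∂n| = 200 Pa / 99000 m = 2.02×10⁻³ Pa/m
Geostrophic balance (pressure-gradient force = Coriolis force):
V_g = (1/(fρ)) |∂P/∂n| = 2.02×10⁻³ / (7.07×10⁻⁵ × 0.707) = 40.4 m/s

40 m s⁻¹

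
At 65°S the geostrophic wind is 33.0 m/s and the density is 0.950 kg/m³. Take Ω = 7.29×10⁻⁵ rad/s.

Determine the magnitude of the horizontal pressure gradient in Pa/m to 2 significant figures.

Coriolis parameter at 65°S:
f = 2Ω sin φ = 2 × 7.29×10⁻⁵ × sin 65° = 1.32×10⁻⁴ s⁻¹
Geostrophic balance rearranged: |∂P/∂n| = f ρ V_g
|∂P/∂n| = 1.32×10⁻⁴ × 0.950 × 33.0 = 4.14×10⁻³ Pa/m

4.1×10⁻³ Pa/m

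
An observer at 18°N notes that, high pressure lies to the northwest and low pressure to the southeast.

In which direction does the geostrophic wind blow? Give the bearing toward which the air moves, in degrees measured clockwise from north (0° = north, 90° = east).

The pressure-gradient force points toward the southeast (bearing 135°).
Geostrophic balance: in the Northern Hemisphere the Coriolis force deflects motion to the right, so the geostrophic wind blows 90° to the right of the pressure-gradient force (low pressure on the left).
Rotating 135° by 90° clockwise gives 225° — the wind blows toward the southwest.

225°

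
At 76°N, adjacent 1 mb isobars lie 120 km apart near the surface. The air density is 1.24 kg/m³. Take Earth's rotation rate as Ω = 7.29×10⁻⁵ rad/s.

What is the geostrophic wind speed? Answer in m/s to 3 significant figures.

4.75 m/s

Coriolis parameter at 76°N:
f = 2Ω sin φ = 2 × 7.29×10⁻⁵ × sin 76° = 1.41×10⁻⁴ s⁻¹
Pressure gradient: |∂P/∂n| = 100 Pa / 120000 m = 8.33×10⁻⁴ Pa/m
Geostrophic balance (pressure-gradient force = Coriolis force):
V_g = (1/(fρ)) |∂P/∂n| = 8.33×10⁻⁴ / (1.41×10⁻⁴ × 1.24) = 4.75 m/s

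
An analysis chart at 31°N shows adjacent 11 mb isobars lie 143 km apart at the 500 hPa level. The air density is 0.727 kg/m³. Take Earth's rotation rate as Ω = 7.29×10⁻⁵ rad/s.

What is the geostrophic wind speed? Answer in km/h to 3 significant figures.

507 km/h

Coriolis parameter at 31°N:
f = 2Ω sin φ = 2 × 7.29×10⁻⁵ × sin 31° = 7.51×10⁻⁵ s⁻¹
Pressure gradient: |∂P/∂n| = 1100 Pa / 143000 m = 7.69×10⁻³ Pa/m
Geostrophic balance (pressure-gradient force = Coriolis force):
V_g = (1/(fρ)) |∂P/∂n| = 7.69×10⁻³ / (7.51×10⁻⁵ × 0.727) = 141 m/s
Converting: 141 m/s × 3.6 = 507 km/h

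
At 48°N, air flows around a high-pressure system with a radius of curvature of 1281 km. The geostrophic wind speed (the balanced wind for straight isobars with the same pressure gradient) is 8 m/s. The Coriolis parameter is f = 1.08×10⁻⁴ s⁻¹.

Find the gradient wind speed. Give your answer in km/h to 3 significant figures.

Around a high, pressure-gradient force acts outward with centrifugal, so Coriolis balances both:
fV = (1/ρ)|∂P/∂n| + V²/R  →  V² − fR·V + fR·V_g = 0
With fR = 1.08×10⁻⁴ × 1281×10³ m = 138 m/s:
V = [fR − √((fR)² − 4 fR V_g)]/2 = [138 − √(138² − 4×138×8)]/2 = 8.53 m/s
Supergeostrophic (V > V_g = 8 m/s), as expected around a high.
Converting: 8.53 m/s × 3.6 = 30.7 km/h

30.7 km/h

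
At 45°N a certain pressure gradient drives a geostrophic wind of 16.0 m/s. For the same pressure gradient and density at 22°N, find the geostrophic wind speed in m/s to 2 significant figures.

30 m/s

With the same pressure gradient and density, V_g ∝ 1/f ∝ 1/sin φ.
V₂ = V₁ · sin φ₁ / sin φ₂ = 16.0 × sin 45° / sin 22°
V₂ = 16.0 × 0.7071/0.3746 = 30 m/s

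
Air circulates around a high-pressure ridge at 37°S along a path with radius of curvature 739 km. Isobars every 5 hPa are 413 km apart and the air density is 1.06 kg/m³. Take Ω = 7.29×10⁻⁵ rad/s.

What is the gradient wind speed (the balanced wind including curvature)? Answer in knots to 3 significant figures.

35.0 knots

Coriolis parameter at 37°S:
f = 2Ω sin φ = 2 × 7.29×10⁻⁵ × sin 37° = 8.77×10⁻⁵ s⁻¹
Pressure gradient: |∂P/∂n| = 500 Pa / 413000 m = 1.21×10⁻³ Pa/m
Geostrophic speed: V_g = |∂P/∂n|/(fρ) = 1.21×10⁻³/(8.77×10⁻⁵ × 1.06) = 13.0 m/s
Around a high, pressure-gradient force acts outward with centrifugal, so Coriolis balances both:
fV = (1/ρ)|∂P/∂n| + V²/R  →  V² − fR·V + fR·V_g = 0
With fR = 8.77×10⁻⁵ × 739×10³ m = 64.8 m/s:
V = [fR − √((fR)² − 4 fR V_g)]/2 = [64.8 − √(64.8² − 4×64.8×13)]/2 = 18 m/s
Supergeostrophic (V > V_g = 13 m/s), as expected around a high.
Converting: 18 m/s × 1.944 = 35.0 knots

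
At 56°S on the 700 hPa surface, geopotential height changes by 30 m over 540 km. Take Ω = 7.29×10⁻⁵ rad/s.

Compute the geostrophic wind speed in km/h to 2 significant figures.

16 km/h

Coriolis parameter at 56°S:
f = 2Ω sin φ = 2 × 7.29×10⁻⁵ × sin 56° = 1.21×10⁻⁴ s⁻¹
Height gradient: |∂Z/∂n| = 30 m / 540000 m = 5.56×10⁻⁵
On a pressure surface, geostrophic balance gives V_g = (g/f)|∂Z/∂n|:
V_g = 9.81 × 5.56×10⁻⁵ / 1.21×10⁻⁴ = 4.51 m/s
Converting: 4.51 m/s × 3.6 = 16 km/h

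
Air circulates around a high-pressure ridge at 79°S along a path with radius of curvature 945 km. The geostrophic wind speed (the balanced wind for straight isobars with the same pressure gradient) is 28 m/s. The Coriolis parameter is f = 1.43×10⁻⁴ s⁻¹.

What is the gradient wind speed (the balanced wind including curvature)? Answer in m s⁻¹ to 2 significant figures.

Around a high, pressure-gradient force acts outward with centrifugal, so Coriolis balances both:
fV = (1/ρ)|∂P/∂n| + V²/R  →  V² − fR·V + fR·V_g = 0
With fR = 1.43×10⁻⁴ × 945×10³ m = 135 m/s:
V = [fR − √((fR)² − 4 fR V_g)]/2 = [135 − √(135² − 4×135×28)]/2 = 39.6 m/s
Supergeostrophic (V > V_g = 28 m/s), as expected around a high.

40 m s⁻¹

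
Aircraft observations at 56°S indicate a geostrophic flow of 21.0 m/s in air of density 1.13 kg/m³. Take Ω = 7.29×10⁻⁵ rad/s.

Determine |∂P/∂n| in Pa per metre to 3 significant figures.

2.87×10⁻³ Pa/m

Coriolis parameter at 56°S:
f = 2Ω sin φ = 2 × 7.29×10⁻⁵ × sin 56° = 1.21×10⁻⁴ s⁻¹
Geostrophic balance rearranged: |∂P/∂n| = f ρ V_g
|∂P/∂n| = 1.21×10⁻⁴ × 1.13 × 21.0 = 2.87×10⁻³ Pa/m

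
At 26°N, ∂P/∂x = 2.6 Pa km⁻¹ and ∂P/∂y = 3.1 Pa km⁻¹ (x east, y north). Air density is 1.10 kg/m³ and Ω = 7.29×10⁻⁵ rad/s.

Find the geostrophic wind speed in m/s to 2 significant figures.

Coriolis parameter at 26°N:
f = 2Ω sin φ = 2 × 7.29×10⁻⁵ × sin 26° = 6.39×10⁻⁵ s⁻¹
Component geostrophic relations (x east, y north):
u_g = −(1/(fρ)) ∂P/∂y,  v_g = (1/(fρ)) ∂P/∂x
u_g = −(3.1×10⁻³)/(6.39×10⁻⁵ × 1.10) = −44.1 m/s;  v_g = (2.6×10⁻³)/(6.39×10⁻⁵ × 1.10) = 37.0 m/s
|V_g| = √(u_g² + v_g²) = 57.5 m/s

58 m/s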